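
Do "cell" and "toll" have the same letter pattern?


Pattern of "cell": [0, 1, 2, 2]
Pattern of "toll": [0, 1, 2, 2]
Patterns match
Same pattern = Yes


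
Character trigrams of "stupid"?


Word: "stupid" (length 6)
Number of trigrams = 6 - 3 + 1 = 4
  Position 0: "stu"
  Position 1: "tup"
  Position 2: "upi"
  Position 3: "pid"
Trigrams = "stu", "tup", "upi", "pid"


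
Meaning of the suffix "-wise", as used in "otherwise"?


Suffix: -wise
As in: otherwise -> other + -wise
Meaning = in the manner of


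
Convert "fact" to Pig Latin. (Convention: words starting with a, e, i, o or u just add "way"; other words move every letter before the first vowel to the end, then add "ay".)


Word: "fact"
Starts with consonant(s) → move to end, add 'ay'
Consonant cluster: "f"
Pig Latin = "actfay"


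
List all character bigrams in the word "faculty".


Word: "faculty" (length 7)
Number of bigrams = 7 - 2 + 1 = 6
  Position 0: "fa"
  Position 1: "ac"
  Position 2: "cu"
  Position 3: "ul"
  Position 4: "lt"
  Position 5: "ty"
Bigrams = "fa", "ac", "cu", "ul", "lt", "ty"


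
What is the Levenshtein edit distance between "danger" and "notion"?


Word 1: "danger" (length 6)
Word 2: "notion" (length 6)
One optimal edit sequence (insert/delete/substitute each cost 1):
  1. substitute 'd' -> 'n'  (+1)
  2. substitute 'a' -> 'o'  (+1)
  3. substitute 'n' -> 't'  (+1)
  4. substitute 'g' -> 'i'  (+1)
  5. substitute 'e' -> 'o'  (+1)
  6. substitute 'r' -> 'n'  (+1)
Total edit operations: 6
Edit distance = 6


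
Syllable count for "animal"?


Word: "animal"
Syllable breakdown: an-i-mal
Counting: 3 parts
= 3 syllables


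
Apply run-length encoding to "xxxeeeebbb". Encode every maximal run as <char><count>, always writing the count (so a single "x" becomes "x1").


String: "xxxeeeebbb"
Scanning for consecutive runs:
  'x' x 3
  'e' x 4
  'b' x 3
RLE = "x3e4b3"


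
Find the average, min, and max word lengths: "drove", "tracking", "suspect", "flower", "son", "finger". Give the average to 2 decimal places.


Lengths: "drove"=5, "tracking"=8, "suspect"=7, "flower"=6, "son"=3, "finger"=6
Sum = 35, Count = 6
Average = 35/6 = 5.83
= avg=5.83, min=3, max=8


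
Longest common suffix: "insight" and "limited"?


Word 1: "insight"
Word 2: "limited"
Comparing from end:
  Pos -1: 't' != 'd' (stop)
LCS = "" (length 0)


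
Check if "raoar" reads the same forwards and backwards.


Word: "raoar"
Reversed: "raoar"
Forward == Backward? raoar == raoar
Palindrome = Yes


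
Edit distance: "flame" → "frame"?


Word 1: "flame" (length 5)
Word 2: "frame" (length 5)
One optimal edit sequence (insert/delete/substitute each cost 1):
  1. keep 'f'
  2. substitute 'l' -> 'r'  (+1)
  3. keep 'a'
  4. keep 'm'
  5. keep 'e'
Total edit operations: 1
Edit distance = 1


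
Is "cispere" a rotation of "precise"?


Word: "precise", Candidate: "cispere"
Method: check if candidate is substring of word+word
"preciseprecise" contains "cispere"? No
Is rotation = No


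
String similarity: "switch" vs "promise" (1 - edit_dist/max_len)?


Word 1: "switch" (length 6)
Word 2: "promise" (length 7)
One optimal edit sequence:
  1. insert 'p'  (+1)
  2. substitute 's' -> 'r'  (+1)
  3. substitute 'w' -> 'o'  (+1)
  4. substitute 'i' -> 'm'  (+1)
  5. substitute 't' -> 'i'  (+1)
  6. substitute 'c' -> 's'  (+1)
  7. substitute 'h' -> 'e'  (+1)
Edit distance = 7
Max length = max(6, 7) = 7
Similarity = 1 - 7/7
= 0.0000


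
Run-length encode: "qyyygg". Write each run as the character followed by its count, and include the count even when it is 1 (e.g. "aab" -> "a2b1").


String: "qyyygg"
Scanning for consecutive runs:
  'q' x 1
  'y' x 3
  'g' x 2
RLE = "q1y3g2"


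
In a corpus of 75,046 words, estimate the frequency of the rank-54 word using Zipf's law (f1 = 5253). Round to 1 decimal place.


Zipf's law: f(r) = f(1) / r
f(1) = 5253
f(54) = 5253 / 54
= 97.3 occurrences


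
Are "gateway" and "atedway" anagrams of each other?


Word 1: "gateway" → sorted: aaegtwy
Word 2: "atedway" → sorted: aadetwy
Same letters? aaegtwy != aadetwy
Anagram = No


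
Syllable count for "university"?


Word: "university"
Syllable breakdown: u / ni / ver / si / ty
Counting: 5 parts
= 5 syllables


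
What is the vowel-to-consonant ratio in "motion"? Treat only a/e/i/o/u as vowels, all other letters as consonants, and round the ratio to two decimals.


Word: "motion"
Vowels (a,e,i,o,u): 3
Consonants: 3
Ratio = 3/3
= 1.00


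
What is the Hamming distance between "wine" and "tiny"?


Comparing character by character (same length = 4):
  Pos 0: 'w' vs 't' !=
  Pos 1: 'i' vs 'i' =
  Pos 2: 'n' vs 'n' =
  Pos 3: 'e' vs 'y' !=
Hamming distance = 2


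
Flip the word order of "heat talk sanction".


Original: "heat talk sanction"
Words (1..n): heat | talk | sanction
Reversed (n..1): sanction | talk | heat
Result = "sanction talk heat"


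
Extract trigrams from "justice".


Word: "justice" (length 7)
Number of trigrams = 7 - 3 + 1 = 5
  Position 0: "jus"
  Position 1: "ust"
  Position 2: "sti"
  Position 3: "tic"
  Position 4: "ice"
Trigrams = "jus", "ust", "sti", "tic", "ice"


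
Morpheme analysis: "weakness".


Word: "weakness"
Morphemes: weak + -ness
Each morpheme carries meaning
= 2 morphemes


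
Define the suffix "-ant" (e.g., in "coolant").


Suffix: -ant
As in: coolant -> cool + -ant
Meaning = one who / that which


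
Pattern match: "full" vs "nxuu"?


Pattern of "full": [0, 1, 2, 2]
Pattern of "nxuu": [0, 1, 2, 2]
Patterns match
Same pattern = Yes


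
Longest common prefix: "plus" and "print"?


Word 1: "plus"
Word 2: "print"
Comparing from start:
  Pos 0: 'p' == 'p'
  Pos 1: 'l' != 'r' (stop)
LCP = "p" (length 1)


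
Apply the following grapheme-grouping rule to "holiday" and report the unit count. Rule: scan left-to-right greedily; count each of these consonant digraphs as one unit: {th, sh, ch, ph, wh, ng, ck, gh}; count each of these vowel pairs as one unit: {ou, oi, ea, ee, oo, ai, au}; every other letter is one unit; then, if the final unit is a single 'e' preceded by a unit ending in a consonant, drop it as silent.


Word: "holiday" (7 letters)
Left-to-right scan:
  [1] 'h' (letter)
  [2] 'o' (letter)
  [3] 'l' (letter)
  [4] 'i' (letter)
  [5] 'd' (letter)
  [6] 'a' (letter)
  [7] 'y' (letter)
Units from scan: 7
Sound units = 7 units


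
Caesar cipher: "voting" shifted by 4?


Word: "voting"
Shift: 4
Each letter → (letter + shift) mod 26:
  'v' (21) + 4 = 25 → 'z'
  'o' (14) + 4 = 18 → 's'
  't' (19) + 4 = 23 → 'x'
  'i' (8) + 4 = 12 → 'm'
  'n' (13) + 4 = 17 → 'r'
  'g' (6) + 4 = 10 → 'k'
Result = "zsxmrk"


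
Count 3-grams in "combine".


Word: "combine" (length 7)
Number of 3-grams = length - 3 + 1 = 7 - 3 + 1
= 5


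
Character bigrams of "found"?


Word: "found" (length 5)
Number of bigrams = 5 - 2 + 1 = 4
  Position 0: "fo"
  Position 1: "ou"
  Position 2: "un"
  Position 3: "nd"
Bigrams = "fo", "ou", "un", "nd"


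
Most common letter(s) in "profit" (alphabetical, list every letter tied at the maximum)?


Word: "profit"
Letter counts:
  'f': 1
  'i': 1
  'o': 1
  'p': 1
  'r': 1
  't': 1
Maximum count = 1
Most frequent = 'f', 'i', 'o', 'p', 'r', 't' (1 time each)


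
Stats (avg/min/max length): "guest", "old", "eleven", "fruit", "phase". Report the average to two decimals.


Lengths: "guest"=5, "old"=3, "eleven"=6, "fruit"=5, "phase"=5
Sum = 24, Count = 5
Average = 24/5 = 4.80
= avg=4.80, min=3, max=6


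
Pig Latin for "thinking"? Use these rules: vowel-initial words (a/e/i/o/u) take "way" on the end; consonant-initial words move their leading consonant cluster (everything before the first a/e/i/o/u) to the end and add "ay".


Word: "thinking"
Starts with consonant(s) → move to end, add 'ay'
Consonant cluster: "th"
Pig Latin = "inkingthay"


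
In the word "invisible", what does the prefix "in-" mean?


Prefix: in-
As in: invisible -> in- + visible
Meaning = not / into


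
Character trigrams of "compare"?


Word: "compare" (length 7)
Number of trigrams = 7 - 3 + 1 = 5
  Position 0: "com"
  Position 1: "omp"
  Position 2: "mpa"
  Position 3: "par"
  Position 4: "are"
Trigrams = "com", "omp", "mpa", "par", "are"


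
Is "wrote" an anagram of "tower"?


Word 1: "tower" → sorted: eortw
Word 2: "wrote" → sorted: eortw
Same letters? eortw == eortw
Anagram = Yes


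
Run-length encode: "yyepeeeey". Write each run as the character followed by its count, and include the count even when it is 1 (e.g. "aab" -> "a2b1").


String: "yyepeeeey"
Scanning for consecutive runs:
  'y' x 2
  'e' x 1
  'p' x 1
  'e' x 4
  'y' x 1
RLE = "y2e1p1e4y1"


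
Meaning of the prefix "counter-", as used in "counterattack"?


Prefix: counter-
Example: counterattack = counter- + attack
Meaning = against / opposite


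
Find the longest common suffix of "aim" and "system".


Word 1: "aim"
Word 2: "system"
Comparing from end:
  Pos -1: 'm' == 'm'
  Pos -2: 'i' != 'e' (stop)
LCS = "m" (length 1)


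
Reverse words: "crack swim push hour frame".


Original: "crack swim push hour frame"
Words (1..n): crack | swim | push | hour | frame
Reversed (n..1): frame | hour | push | swim | crack
Result = "frame hour push swim crack"


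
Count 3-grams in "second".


Word: "second" (length 6)
Number of 3-grams = length - 3 + 1 = 6 - 3 + 1
= 4


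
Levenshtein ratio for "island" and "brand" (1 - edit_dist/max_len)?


Word 1: "island" (length 6)
Word 2: "brand" (length 5)
One optimal edit sequence:
  1. delete 'i'  (+1)
  2. substitute 's' -> 'b'  (+1)
  3. substitute 'l' -> 'r'  (+1)
  4. keep 'a'
  5. keep 'n'
  6. keep 'd'
Edit distance = 3
Max length = max(6, 5) = 6
Similarity = 1 - 3/6
= 0.5000


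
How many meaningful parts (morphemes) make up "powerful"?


Word: "powerful"
Morphemes: power / -ful
Each morpheme carries meaning
= 2 morphemes


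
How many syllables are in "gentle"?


Word: "gentle"
Syllable breakdown: gen · tle
Counting: 2 parts
= 2 syllables


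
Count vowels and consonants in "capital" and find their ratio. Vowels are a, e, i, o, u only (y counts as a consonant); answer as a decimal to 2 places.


Word: "capital"
Vowels (a,e,i,o,u): 3
Consonants: 4
Ratio = 3/4
= 0.75


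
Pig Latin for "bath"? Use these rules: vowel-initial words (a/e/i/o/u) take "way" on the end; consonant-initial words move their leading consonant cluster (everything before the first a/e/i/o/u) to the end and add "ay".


Word: "bath"
Starts with consonant(s) → move to end, add 'ay'
Consonant cluster: "b"
Pig Latin = "athbay"


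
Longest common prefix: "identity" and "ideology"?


Word 1: "identity"
Word 2: "ideology"
Comparing from start:
  Pos 0: 'i' == 'i'
  Pos 1: 'd' == 'd'
  Pos 2: 'e' == 'e'
  Pos 3: 'n' != 'o' (stop)
LCP = "ide" (length 3)


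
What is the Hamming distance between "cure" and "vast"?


Comparing character by character (same length = 4):
  Pos 0: 'c' vs 'v' !=
  Pos 1: 'u' vs 'a' !=
  Pos 2: 'r' vs 's' !=
  Pos 3: 'e' vs 't' !=
Hamming distance = 4


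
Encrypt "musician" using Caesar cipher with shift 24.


Word: "musician"
Shift: 24
Each letter → (letter + shift) mod 26:
  'm' (12) + 24 = 10 → 'k'
  'u' (20) + 24 = 18 → 's'
  's' (18) + 24 = 16 → 'q'
  'i' (8) + 24 = 6 → 'g'
  'c' (2) + 24 = 0 → 'a'
  'i' (8) + 24 = 6 → 'g'
  'a' (0) + 24 = 24 → 'y'
  'n' (13) + 24 = 11 → 'l'
Result = "ksqgagyl"


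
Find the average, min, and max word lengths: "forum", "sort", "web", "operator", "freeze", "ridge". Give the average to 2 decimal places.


Lengths: "forum"=5, "sort"=4, "web"=3, "operator"=8, "freeze"=6, "ridge"=5
Sum = 31, Count = 6
Average = 31/6 = 5.17
= avg=5.17, min=3, max=8


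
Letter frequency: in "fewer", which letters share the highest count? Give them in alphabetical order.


Word: "fewer"
Letter counts:
  'e': 2
  'f': 1
  'r': 1
  'w': 1
Maximum count = 2
Most frequent = 'e' (2 times each)


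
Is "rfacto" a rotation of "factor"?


Word: "factor", Candidate: "rfacto"
Method: check if candidate is substring of word+word
"factorfactor" contains "rfacto"? Yes
Is rotation = Yes


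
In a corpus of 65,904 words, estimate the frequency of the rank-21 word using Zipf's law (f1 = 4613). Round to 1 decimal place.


Zipf's law: f(r) = f(1) / r
f(1) = 4613
f(21) = 4613 / 21
= 219.7 occurrences


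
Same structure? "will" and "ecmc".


Pattern of "will": [0, 1, 2, 2]
Pattern of "ecmc": [0, 1, 2, 1]
Patterns do not match
Same pattern = No


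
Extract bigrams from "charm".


Word: "charm" (length 5)
Number of bigrams = 5 - 2 + 1 = 4
  Position 0: "ch"
  Position 1: "ha"
  Position 2: "ar"
  Position 3: "rm"
Bigrams = "ch", "ha", "ar", "rm"


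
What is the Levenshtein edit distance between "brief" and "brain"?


Word 1: "brief" (length 5)
Word 2: "brain" (length 5)
One optimal edit sequence (insert/delete/substitute each cost 1):
  1. keep 'b'
  2. keep 'r'
  3. substitute 'i' -> 'a'  (+1)
  4. substitute 'e' -> 'i'  (+1)
  5. substitute 'f' -> 'n'  (+1)
Total edit operations: 3
Edit distance = 3


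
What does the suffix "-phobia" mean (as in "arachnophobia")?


Suffix: -phobia
Example: arachnophobia = arachno- + -phobia
Meaning = fear of


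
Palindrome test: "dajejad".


Word: "dajejad"
Reversed: "dajejad"
Forward == Backward? dajejad == dajejad
Palindrome = Yes


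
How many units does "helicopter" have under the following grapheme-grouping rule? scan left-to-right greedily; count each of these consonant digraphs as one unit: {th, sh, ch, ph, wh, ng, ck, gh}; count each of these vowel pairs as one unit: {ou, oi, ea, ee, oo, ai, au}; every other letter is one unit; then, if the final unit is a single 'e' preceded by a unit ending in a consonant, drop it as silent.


Word: "helicopter" (10 letters)
Left-to-right scan:
  (1) 'h' (letter)
  (2) 'e' (letter)
  (3) 'l' (letter)
  (4) 'i' (letter)
  (5) 'c' (letter)
  (6) 'o' (letter)
  (7) 'p' (letter)
  (8) 't' (letter)
  (9) 'e' (letter)
  (10) 'r' (letter)
Units from scan: 10
Sound units = 10 units


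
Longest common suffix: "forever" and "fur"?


Word 1: "forever"
Word 2: "fur"
Comparing from end:
  Pos -1: 'r' == 'r'
  Pos -2: 'e' != 'u' (stop)
LCS = "r" (length 1)


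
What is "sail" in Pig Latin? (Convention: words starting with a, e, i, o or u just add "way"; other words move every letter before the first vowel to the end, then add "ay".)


Word: "sail"
Starts with consonant(s) → move to end, add 'ay'
Consonant cluster: "s"
Pig Latin = "ailsay"


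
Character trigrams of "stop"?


Word: "stop" (length 4)
Number of trigrams = 4 - 3 + 1 = 2
  Position 0: "sto"
  Position 1: "top"
Trigrams = "sto", "top"


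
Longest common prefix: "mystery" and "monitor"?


Word 1: "mystery"
Word 2: "monitor"
Comparing from start:
  Pos 0: 'm' == 'm'
  Pos 1: 'y' != 'o' (stop)
LCP = "m" (length 1)


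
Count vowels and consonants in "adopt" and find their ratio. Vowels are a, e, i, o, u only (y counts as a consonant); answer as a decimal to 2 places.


Word: "adopt"
Vowels (a,e,i,o,u): 2
Consonants: 3
Ratio = 2/3
= 0.67


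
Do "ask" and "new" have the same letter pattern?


Pattern of "ask": [0, 1, 2]
Pattern of "new": [0, 1, 2]
Patterns match
Same pattern = Yes


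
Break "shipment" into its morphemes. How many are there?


Word: "shipment"
Morphemes: ship + -ment
Each morpheme carries meaning
= 2 morphemes


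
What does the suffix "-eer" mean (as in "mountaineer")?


Suffix: -eer
Example: mountaineer = mountain + -eer
Meaning = one who is concerned with


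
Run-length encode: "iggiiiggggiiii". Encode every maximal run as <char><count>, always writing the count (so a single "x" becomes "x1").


String: "iggiiiggggiiii"
Scanning for consecutive runs:
  'i' x 1
  'g' x 2
  'i' x 3
  'g' x 4
  'i' x 4
RLE = "i1g2i3g4i4"


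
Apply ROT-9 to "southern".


Word: "southern"
Shift: 9
Each letter → (letter + shift) mod 26:
  's' (18) + 9 = 1 → 'b'
  'o' (14) + 9 = 23 → 'x'
  'u' (20) + 9 = 3 → 'd'
  't' (19) + 9 = 2 → 'c'
  'h' (7) + 9 = 16 → 'q'
  'e' (4) + 9 = 13 → 'n'
  'r' (17) + 9 = 0 → 'a'
  'n' (13) + 9 = 22 → 'w'
Result = "bxdcqnaw"


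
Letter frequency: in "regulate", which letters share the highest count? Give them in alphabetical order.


Word: "regulate"
Letter counts:
  'a': 1
  'e': 2
  'g': 1
  'l': 1
  'r': 1
  't': 1
  'u': 1
Maximum count = 2
Most frequent = 'e' (2 times each)


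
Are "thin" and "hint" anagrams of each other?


Word 1: "thin" → sorted: hint
Word 2: "hint" → sorted: hint
Same letters? hint == hint
Anagram = Yes


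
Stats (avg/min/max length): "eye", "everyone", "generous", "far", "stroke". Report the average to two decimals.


Lengths: "eye"=3, "everyone"=8, "generous"=8, "far"=3, "stroke"=6
Sum = 28, Count = 5
Average = 28/5 = 5.60
= avg=5.60, min=3, max=8


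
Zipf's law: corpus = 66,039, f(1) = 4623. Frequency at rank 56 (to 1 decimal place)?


Zipf's law: f(r) = f(1) / r
f(1) = 4623
f(56) = 4623 / 56
= 82.6 occurrences


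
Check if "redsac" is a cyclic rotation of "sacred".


Word: "sacred", Candidate: "redsac"
Method: check if candidate is substring of word+word
"sacredsacred" contains "redsac"? Yes
Is rotation = Yes


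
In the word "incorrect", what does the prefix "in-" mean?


Prefix: in-
Example: incorrect = in- + correct
Meaning = not / into


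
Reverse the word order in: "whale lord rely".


Original: "whale lord rely"
Words (1..n): whale | lord | rely
Reversed (n..1): rely | lord | whale
Result = "rely lord whale"


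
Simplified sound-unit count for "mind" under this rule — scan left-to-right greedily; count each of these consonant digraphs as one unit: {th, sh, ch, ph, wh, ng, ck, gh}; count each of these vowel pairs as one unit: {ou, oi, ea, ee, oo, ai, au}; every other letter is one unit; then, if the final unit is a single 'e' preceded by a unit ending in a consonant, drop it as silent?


Word: "mind" (4 letters)
Left-to-right scan:
  [1] 'm' (letter)
  [2] 'i' (letter)
  [3] 'n' (letter)
  [4] 'd' (letter)
Units from scan: 4
Sound units = 4 units


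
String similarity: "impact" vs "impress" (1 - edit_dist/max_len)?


Word 1: "impact" (length 6)
Word 2: "impress" (length 7)
One optimal edit sequence:
  1. keep 'i'
  2. keep 'm'
  3. keep 'p'
  4. insert 'r'  (+1)
  5. substitute 'a' -> 'e'  (+1)
  6. substitute 'c' -> 's'  (+1)
  7. substitute 't' -> 's'  (+1)
Edit distance = 4
Max length = max(6, 7) = 7
Similarity = 1 - 4/7
= 0.4286


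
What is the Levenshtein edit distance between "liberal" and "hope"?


Word 1: "liberal" (length 7)
Word 2: "hope" (length 4)
One optimal edit sequence (insert/delete/substitute each cost 1):
  1. substitute 'l' -> 'h'  (+1)
  2. substitute 'i' -> 'o'  (+1)
  3. substitute 'b' -> 'p'  (+1)
  4. keep 'e'
  5. delete 'r'  (+1)
  6. delete 'a'  (+1)
  7. delete 'l'  (+1)
Total edit operations: 6
Edit distance = 6


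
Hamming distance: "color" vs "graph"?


Comparing character by character (same length = 5):
  Pos 0: 'c' vs 'g' !=
  Pos 1: 'o' vs 'r' !=
  Pos 2: 'l' vs 'a' !=
  Pos 3: 'o' vs 'p' !=
  Pos 4: 'r' vs 'h' !=
Hamming distance = 5


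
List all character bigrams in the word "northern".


Word: "northern" (length 8)
Number of bigrams = 8 - 2 + 1 = 7
  Position 0: "no"
  Position 1: "or"
  Position 2: "rt"
  Position 3: "th"
  Position 4: "he"
  Position 5: "er"
  Position 6: "rn"
Bigrams = "no", "or", "rt", "th", "he", "er", "rn"


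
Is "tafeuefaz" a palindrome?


Word: "tafeuefaz"
Reversed: "zafeuefat"
Forward == Backward? tafeuefaz != zafeuefat
Palindrome = No


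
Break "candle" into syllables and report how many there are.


Word: "candle"
Syllable breakdown: can · dle
Counting: 2 parts
= 2 syllables


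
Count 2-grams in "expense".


Word: "expense" (length 7)
Number of 2-grams = length - 2 + 1 = 7 - 2 + 1
= 6


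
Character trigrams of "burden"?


Word: "burden" (length 6)
Number of trigrams = 6 - 3 + 1 = 4
  Position 0: "bur"
  Position 1: "urd"
  Position 2: "rde"
  Position 3: "den"
Trigrams = "bur", "urd", "rde", "den"


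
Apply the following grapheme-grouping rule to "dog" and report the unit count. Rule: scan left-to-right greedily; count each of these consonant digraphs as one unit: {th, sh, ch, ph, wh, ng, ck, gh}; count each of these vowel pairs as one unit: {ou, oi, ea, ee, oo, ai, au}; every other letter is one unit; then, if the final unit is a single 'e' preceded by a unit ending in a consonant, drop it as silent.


Word: "dog" (3 letters)
Left-to-right scan:
  1. 'd' (letter)
  2. 'o' (letter)
  3. 'g' (letter)
Units from scan: 3
Sound units = 3 units


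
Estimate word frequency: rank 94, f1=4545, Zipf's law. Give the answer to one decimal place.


Zipf's law: f(r) = f(1) / r
f(1) = 4545
f(94) = 4545 / 94
= 48.4 occurrences


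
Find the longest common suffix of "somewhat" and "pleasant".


Word 1: "somewhat"
Word 2: "pleasant"
Comparing from end:
  Pos -1: 't' == 't'
  Pos -2: 'a' != 'n' (stop)
LCS = "t" (length 1)


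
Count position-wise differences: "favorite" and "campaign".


Comparing character by character (same length = 8):
  Pos 0: 'f' vs 'c' !=
  Pos 1: 'a' vs 'a' =
  Pos 2: 'v' vs 'm' !=
  Pos 3: 'o' vs 'p' !=
  Pos 4: 'r' vs 'a' !=
  Pos 5: 'i' vs 'i' =
  Pos 6: 't' vs 'g' !=
  Pos 7: 'e' vs 'n' !=
Hamming distance = 6


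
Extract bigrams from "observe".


Word: "observe" (length 7)
Number of bigrams = 7 - 2 + 1 = 6
  Position 0: "ob"
  Position 1: "bs"
  Position 2: "se"
  Position 3: "er"
  Position 4: "rv"
  Position 5: "ve"
Bigrams = "ob", "bs", "se", "er", "rv", "ve"


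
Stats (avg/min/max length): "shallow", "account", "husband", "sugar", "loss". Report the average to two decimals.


Lengths: "shallow"=7, "account"=7, "husband"=7, "sugar"=5, "loss"=4
Sum = 30, Count = 5
Average = 30/5 = 6.00
= avg=6.00, min=4, max=7


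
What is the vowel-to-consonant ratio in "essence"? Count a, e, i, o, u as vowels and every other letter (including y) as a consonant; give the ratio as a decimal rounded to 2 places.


Word: "essence"
Vowels (a,e,i,o,u): 3
Consonants: 4
Ratio = 3/4
= 0.75


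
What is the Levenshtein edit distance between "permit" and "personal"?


Word 1: "permit" (length 6)
Word 2: "personal" (length 8)
One optimal edit sequence (insert/delete/substitute each cost 1):
  1. keep 'p'
  2. keep 'e'
  3. keep 'r'
  4. insert 's'  (+1)
  5. insert 'o'  (+1)
  6. substitute 'm' -> 'n'  (+1)
  7. substitute 'i' -> 'a'  (+1)
  8. substitute 't' -> 'l'  (+1)
Total edit operations: 5
Edit distance = 5


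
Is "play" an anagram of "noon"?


Word 1: "noon" → sorted: nnoo
Word 2: "play" → sorted: alpy
Same letters? nnoo != alpy
Anagram = No


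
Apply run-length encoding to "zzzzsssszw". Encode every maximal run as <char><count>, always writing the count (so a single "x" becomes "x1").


String: "zzzzsssszw"
Scanning for consecutive runs:
  'z' x 4
  's' x 4
  'z' x 1
  'w' x 1
RLE = "z4s4z1w1"


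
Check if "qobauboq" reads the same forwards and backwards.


Word: "qobauboq"
Reversed: "qobuaboq"
Forward == Backward? qobauboq != qobuaboq
Palindrome = No


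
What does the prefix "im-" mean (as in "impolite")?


Prefix: im-
As in: impolite -> im- + polite
Meaning = not / into


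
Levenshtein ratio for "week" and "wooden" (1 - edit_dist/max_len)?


Word 1: "week" (length 4)
Word 2: "wooden" (length 6)
One optimal edit sequence:
  1. keep 'w'
  2. insert 'o'  (+1)
  3. insert 'o'  (+1)
  4. substitute 'e' -> 'd'  (+1)
  5. keep 'e'
  6. substitute 'k' -> 'n'  (+1)
Edit distance = 4
Max length = max(4, 6) = 6
Similarity = 1 - 4/6
= 0.3333


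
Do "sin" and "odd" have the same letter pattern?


Pattern of "sin": [0, 1, 2]
Pattern of "odd": [0, 1, 1]
Patterns do not match
Same pattern = No


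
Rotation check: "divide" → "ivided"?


Word: "divide", Candidate: "ivided"
Method: check if candidate is substring of word+word
"dividedivide" contains "ivided"? Yes
Is rotation = Yes


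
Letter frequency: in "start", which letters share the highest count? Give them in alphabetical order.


Word: "start"
Letter counts:
  'a': 1
  'r': 1
  's': 1
  't': 2
Maximum count = 2
Most frequent = 't' (2 times each)


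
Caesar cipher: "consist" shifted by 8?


Word: "consist"
Shift: 8
Each letter → (letter + shift) mod 26:
  'c' (2) + 8 = 10 → 'k'
  'o' (14) + 8 = 22 → 'w'
  'n' (13) + 8 = 21 → 'v'
  's' (18) + 8 = 0 → 'a'
  'i' (8) + 8 = 16 → 'q'
  's' (18) + 8 = 0 → 'a'
  't' (19) + 8 = 1 → 'b'
Result = "kwvaqab"


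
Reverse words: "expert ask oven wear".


Original: "expert ask oven wear"
Words (1..n): expert | ask | oven | wear
Reversed (n..1): wear | oven | ask | expert
Result = "wear oven ask expert"


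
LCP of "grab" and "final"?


Word 1: "grab"
Word 2: "final"
Comparing from start:
  Pos 0: 'g' != 'f' (stop)
LCP = "" (length 0)


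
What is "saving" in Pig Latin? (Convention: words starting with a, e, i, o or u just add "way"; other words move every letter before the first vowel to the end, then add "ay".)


Word: "saving"
Starts with consonant(s) → move to end, add 'ay'
Consonant cluster: "s"
Pig Latin = "avingsay"


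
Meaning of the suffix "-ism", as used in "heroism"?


Suffix: -ism
As in: heroism -> hero + -ism
Meaning = belief / practice


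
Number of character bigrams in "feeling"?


Word: "feeling" (length 7)
Number of 2-grams = length - 2 + 1 = 7 - 2 + 1
= 6


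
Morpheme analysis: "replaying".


Word: "replaying"
Morphemes: re- / play / -ing
Each morpheme carries meaning
= 3 morphemes


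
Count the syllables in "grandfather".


Word: "grandfather"
Syllable breakdown: grand · fa · ther
Counting: 3 parts
= 3 syllables


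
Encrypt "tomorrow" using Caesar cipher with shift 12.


Word: "tomorrow"
Shift: 12
Each letter → (letter + shift) mod 26:
  't' (19) + 12 = 5 → 'f'
  'o' (14) + 12 = 0 → 'a'
  'm' (12) + 12 = 24 → 'y'
  'o' (14) + 12 = 0 → 'a'
  'r' (17) + 12 = 3 → 'd'
  'r' (17) + 12 = 3 → 'd'
  'o' (14) + 12 = 0 → 'a'
  'w' (22) + 12 = 8 → 'i'
Result = "fayaddai"


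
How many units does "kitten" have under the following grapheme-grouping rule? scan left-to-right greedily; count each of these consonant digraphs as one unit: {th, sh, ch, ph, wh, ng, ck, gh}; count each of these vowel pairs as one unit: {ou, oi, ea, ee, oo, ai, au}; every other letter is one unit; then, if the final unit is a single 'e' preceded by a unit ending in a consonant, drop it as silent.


Word: "kitten" (6 letters)
Left-to-right scan:
  [1] 'k' (letter)
  [2] 'i' (letter)
  [3] 't' (letter)
  [4] 't' (letter)
  [5] 'e' (letter)
  [6] 'n' (letter)
Units from scan: 6
Sound units = 6 units


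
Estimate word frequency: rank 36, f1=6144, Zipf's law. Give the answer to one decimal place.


Zipf's law: f(r) = f(1) / r
f(1) = 6144
f(36) = 6144 / 36
= 170.7 occurrences


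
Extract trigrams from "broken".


Word: "broken" (length 6)
Number of trigrams = 6 - 3 + 1 = 4
  Position 0: "bro"
  Position 1: "rok"
  Position 2: "oke"
  Position 3: "ken"
Trigrams = "bro", "rok", "oke", "ken"


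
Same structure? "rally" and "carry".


Pattern of "rally": [0, 1, 2, 2, 3]
Pattern of "carry": [0, 1, 2, 2, 3]
Patterns match
Same pattern = Yes


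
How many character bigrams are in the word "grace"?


Word: "grace" (length 5)
Number of 2-grams = length - 2 + 1 = 5 - 2 + 1
= 4


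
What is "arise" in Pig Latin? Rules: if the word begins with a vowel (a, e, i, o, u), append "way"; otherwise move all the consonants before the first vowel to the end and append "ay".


Word: "arise"
Starts with vowel → add 'way'
Pig Latin = "ariseway"


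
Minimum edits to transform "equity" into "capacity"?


Word 1: "equity" (length 6)
Word 2: "capacity" (length 8)
One optimal edit sequence (insert/delete/substitute each cost 1):
  1. insert 'c'  (+1)
  2. insert 'a'  (+1)
  3. substitute 'e' -> 'p'  (+1)
  4. substitute 'q' -> 'a'  (+1)
  5. substitute 'u' -> 'c'  (+1)
  6. keep 'i'
  7. keep 't'
  8. keep 'y'
Total edit operations: 5
Edit distance = 5


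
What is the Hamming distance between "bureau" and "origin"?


Comparing character by character (same length = 6):
  Pos 0: 'b' vs 'o' !=
  Pos 1: 'u' vs 'r' !=
  Pos 2: 'r' vs 'i' !=
  Pos 3: 'e' vs 'g' !=
  Pos 4: 'a' vs 'i' !=
  Pos 5: 'u' vs 'n' !=
Hamming distance = 6


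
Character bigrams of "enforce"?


Word: "enforce" (length 7)
Number of bigrams = 7 - 2 + 1 = 6
  Position 0: "en"
  Position 1: "nf"
  Position 2: "fo"
  Position 3: "or"
  Position 4: "rc"
  Position 5: "ce"
Bigrams = "en", "nf", "fo", "or", "rc", "ce"


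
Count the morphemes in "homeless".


Word: "homeless"
Morphemes: home + -less
Each morpheme carries meaning
= 2 morphemes


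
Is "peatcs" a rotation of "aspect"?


Word: "aspect", Candidate: "peatcs"
Method: check if candidate is substring of word+word
"aspectaspect" contains "peatcs"? No
Is rotation = No


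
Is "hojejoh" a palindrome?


Word: "hojejoh"
Reversed: "hojejoh"
Forward == Backward? hojejoh == hojejoh
Palindrome = Yes


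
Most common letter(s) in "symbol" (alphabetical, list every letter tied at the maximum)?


Word: "symbol"
Letter counts:
  'b': 1
  'l': 1
  'm': 1
  'o': 1
  's': 1
  'y': 1
Maximum count = 1
Most frequent = 'b', 'l', 'm', 'o', 's', 'y' (1 time each)


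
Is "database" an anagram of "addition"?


Word 1: "addition" → sorted: addiinot
Word 2: "database" → sorted: aaabdest
Same letters? addiinot != aaabdest
Anagram = No


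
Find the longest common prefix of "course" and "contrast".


Word 1: "course"
Word 2: "contrast"
Comparing from start:
  Pos 0: 'c' == 'c'
  Pos 1: 'o' == 'o'
  Pos 2: 'u' != 'n' (stop)
LCP = "co" (length 2)


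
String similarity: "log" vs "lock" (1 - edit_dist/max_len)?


Word 1: "log" (length 3)
Word 2: "lock" (length 4)
One optimal edit sequence:
  1. keep 'l'
  2. keep 'o'
  3. insert 'c'  (+1)
  4. substitute 'g' -> 'k'  (+1)
Edit distance = 2
Max length = max(3, 4) = 4
Similarity = 1 - 2/4
= 0.5000


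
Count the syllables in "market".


Word: "market"
Syllable breakdown: mar-ket
Counting: 2 parts
= 2 syllables


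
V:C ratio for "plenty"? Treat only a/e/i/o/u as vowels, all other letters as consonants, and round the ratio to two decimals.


Word: "plenty"
Vowels (a,e,i,o,u): 1
Consonants: 5
Ratio = 1/5
= 0.20


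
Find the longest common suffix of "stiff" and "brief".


Word 1: "stiff"
Word 2: "brief"
Comparing from end:
  Pos -1: 'f' == 'f'
  Pos -2: 'f' != 'e' (stop)
LCS = "f" (length 1)


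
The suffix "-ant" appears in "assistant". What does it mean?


Suffix: -ant
Example: assistant = assist + -ant
Meaning = one who / that which


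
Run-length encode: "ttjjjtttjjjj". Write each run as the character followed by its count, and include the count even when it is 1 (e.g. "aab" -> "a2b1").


String: "ttjjjtttjjjj"
Scanning for consecutive runs:
  't' x 2
  'j' x 3
  't' x 3
  'j' x 4
RLE = "t2j3t3j4"


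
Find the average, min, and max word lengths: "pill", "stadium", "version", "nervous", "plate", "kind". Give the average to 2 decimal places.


Lengths: "pill"=4, "stadium"=7, "version"=7, "nervous"=7, "plate"=5, "kind"=4
Sum = 34, Count = 6
Average = 34/6 = 5.67
= avg=5.67, min=4, max=7


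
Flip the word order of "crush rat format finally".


Original: "crush rat format finally"
Words (1..n): crush | rat | format | finally
Reversed (n..1): finally | format | rat | crush
Result = "finally format rat crush"


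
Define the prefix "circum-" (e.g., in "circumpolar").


Prefix: circum-
Example: circumpolar = circum- + polar
Meaning = around


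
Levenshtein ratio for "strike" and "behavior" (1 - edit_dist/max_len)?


Word 1: "strike" (length 6)
Word 2: "behavior" (length 8)
One optimal edit sequence:
  1. insert 'b'  (+1)
  2. insert 'e'  (+1)
  3. substitute 's' -> 'h'  (+1)
  4. substitute 't' -> 'a'  (+1)
  5. substitute 'r' -> 'v'  (+1)
  6. keep 'i'
  7. substitute 'k' -> 'o'  (+1)
  8. substitute 'e' -> 'r'  (+1)
Edit distance = 7
Max length = max(6, 8) = 8
Similarity = 1 - 7/8
= 0.1250


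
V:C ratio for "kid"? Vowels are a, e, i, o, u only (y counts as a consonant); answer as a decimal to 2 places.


Word: "kid"
Vowels (a,e,i,o,u): 1
Consonants: 2
Ratio = 1/2
= 0.50


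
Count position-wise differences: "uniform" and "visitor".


Comparing character by character (same length = 7):
  Pos 0: 'u' vs 'v' !=
  Pos 1: 'n' vs 'i' !=
  Pos 2: 'i' vs 's' !=
  Pos 3: 'f' vs 'i' !=
  Pos 4: 'o' vs 't' !=
  Pos 5: 'r' vs 'o' !=
  Pos 6: 'm' vs 'r' !=
Hamming distance = 7


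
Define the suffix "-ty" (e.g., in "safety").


Suffix: -ty
As in: safety -> safe + -ty
Meaning = quality of


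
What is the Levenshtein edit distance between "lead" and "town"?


Word 1: "lead" (length 4)
Word 2: "town" (length 4)
One optimal edit sequence (insert/delete/substitute each cost 1):
  1. substitute 'l' -> 't'  (+1)
  2. substitute 'e' -> 'o'  (+1)
  3. substitute 'a' -> 'w'  (+1)
  4. substitute 'd' -> 'n'  (+1)
Total edit operations: 4
Edit distance = 4


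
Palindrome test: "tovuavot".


Word: "tovuavot"
Reversed: "tovauvot"
Forward == Backward? tovuavot != tovauvot
Palindrome = No


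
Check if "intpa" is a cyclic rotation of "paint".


Word: "paint", Candidate: "intpa"
Method: check if candidate is substring of word+word
"paintpaint" contains "intpa"? Yes
Is rotation = Yes


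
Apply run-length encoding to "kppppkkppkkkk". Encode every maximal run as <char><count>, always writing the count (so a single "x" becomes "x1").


String: "kppppkkppkkkk"
Scanning for consecutive runs:
  'k' x 1
  'p' x 4
  'k' x 2
  'p' x 2
  'k' x 4
RLE = "k1p4k2p2k4"


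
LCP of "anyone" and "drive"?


Word 1: "anyone"
Word 2: "drive"
Comparing from start:
  Pos 0: 'a' != 'd' (stop)
LCP = "" (length 0)


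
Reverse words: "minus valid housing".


Original: "minus valid housing"
Words (1..n): minus | valid | housing
Reversed (n..1): housing | valid | minus
Result = "housing valid minus"


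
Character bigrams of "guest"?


Word: "guest" (length 5)
Number of bigrams = 5 - 2 + 1 = 4
  Position 0: "gu"
  Position 1: "ue"
  Position 2: "es"
  Position 3: "st"
Bigrams = "gu", "ue", "es", "st"


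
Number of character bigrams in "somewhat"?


Word: "somewhat" (length 8)
Number of 2-grams = length - 2 + 1 = 8 - 2 + 1
= 7


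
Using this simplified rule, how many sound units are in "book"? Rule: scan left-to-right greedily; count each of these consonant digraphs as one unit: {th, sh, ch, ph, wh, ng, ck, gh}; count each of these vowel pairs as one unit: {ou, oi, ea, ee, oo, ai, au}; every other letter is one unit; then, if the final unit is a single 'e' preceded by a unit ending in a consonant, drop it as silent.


Word: "book" (4 letters)
Left-to-right scan:
  (1) 'b' (letter)
  (2) 'oo' (vowel-pair)
  (3) 'k' (letter)
Units from scan: 3
Sound units = 3 units


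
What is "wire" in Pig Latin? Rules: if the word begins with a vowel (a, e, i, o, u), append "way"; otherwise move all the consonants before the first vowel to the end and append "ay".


Word: "wire"
Starts with consonant(s) → move to end, add 'ay'
Consonant cluster: "w"
Pig Latin = "ireway"


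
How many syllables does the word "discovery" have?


Word: "discovery"
Syllable breakdown: dis | cov | er | y
Counting: 4 parts
= 4 syllables


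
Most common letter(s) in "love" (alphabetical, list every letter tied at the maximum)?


Word: "love"
Letter counts:
  'e': 1
  'l': 1
  'o': 1
  'v': 1
Maximum count = 1
Most frequent = 'e', 'l', 'o', 'v' (1 time each)


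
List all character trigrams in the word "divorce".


Word: "divorce" (length 7)
Number of trigrams = 7 - 3 + 1 = 5
  Position 0: "div"
  Position 1: "ivo"
  Position 2: "vor"
  Position 3: "orc"
  Position 4: "rce"
Trigrams = "div", "ivo", "vor", "orc", "rce"


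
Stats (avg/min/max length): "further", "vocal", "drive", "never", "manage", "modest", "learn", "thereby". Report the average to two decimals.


Lengths: "further"=7, "vocal"=5, "drive"=5, "never"=5, "manage"=6, "modest"=6, "learn"=5, "thereby"=7
Sum = 46, Count = 8
Average = 46/8 = 5.75
= avg=5.75, min=5, max=7


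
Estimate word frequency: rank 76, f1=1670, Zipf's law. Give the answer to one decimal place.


Zipf's law: f(r) = f(1) / r
f(1) = 1670
f(76) = 1670 / 76
= 22.0 occurrences


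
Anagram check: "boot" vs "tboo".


Word 1: "boot" → sorted: boot
Word 2: "tboo" → sorted: boot
Same letters? boot == boot
Anagram = Yes


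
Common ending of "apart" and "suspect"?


Word 1: "apart"
Word 2: "suspect"
Comparing from end:
  Pos -1: 't' == 't'
  Pos -2: 'r' != 'c' (stop)
LCS = "t" (length 1)


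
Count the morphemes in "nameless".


Word: "nameless"
Morphemes: name / -less
Each morpheme carries meaning
= 2 morphemes


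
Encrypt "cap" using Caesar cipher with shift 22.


Word: "cap"
Shift: 22
Each letter → (letter + shift) mod 26:
  'c' (2) + 22 = 24 → 'y'
  'a' (0) + 22 = 22 → 'w'
  'p' (15) + 22 = 11 → 'l'
Result = "ywl"


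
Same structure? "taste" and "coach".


Pattern of "taste": [0, 1, 2, 0, 3]
Pattern of "coach": [0, 1, 2, 0, 3]
Patterns match
Same pattern = Yes


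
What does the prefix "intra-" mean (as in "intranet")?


Prefix: intra-
Example: intranet = intra- + net
Meaning = within


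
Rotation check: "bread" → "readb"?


Word: "bread", Candidate: "readb"
Method: check if candidate is substring of word+word
"breadbread" contains "readb"? Yes
Is rotation = Yes


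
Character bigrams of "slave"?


Word: "slave" (length 5)
Number of bigrams = 5 - 2 + 1 = 4
  Position 0: "sl"
  Position 1: "la"
  Position 2: "av"
  Position 3: "ve"
Bigrams = "sl", "la", "av", "ve"


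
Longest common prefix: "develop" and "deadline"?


Word 1: "develop"
Word 2: "deadline"
Comparing from start:
  Pos 0: 'd' == 'd'
  Pos 1: 'e' == 'e'
  Pos 2: 'v' != 'a' (stop)
LCP = "de" (length 2)


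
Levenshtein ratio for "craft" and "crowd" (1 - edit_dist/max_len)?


Word 1: "craft" (length 5)
Word 2: "crowd" (length 5)
One optimal edit sequence:
  1. keep 'c'
  2. keep 'r'
  3. substitute 'a' -> 'o'  (+1)
  4. substitute 'f' -> 'w'  (+1)
  5. substitute 't' -> 'd'  (+1)
Edit distance = 3
Max length = max(5, 5) = 5
Similarity = 1 - 3/5
= 0.4000


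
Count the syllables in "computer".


Word: "computer"
Syllable breakdown: com · pu · ter
Counting: 3 parts
= 3 syllables


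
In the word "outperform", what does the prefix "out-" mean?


Prefix: out-
As in: outperform -> out- + perform
Meaning = surpass


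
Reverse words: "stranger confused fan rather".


Original: "stranger confused fan rather"
Words (1..n): stranger | confused | fan | rather
Reversed (n..1): rather | fan | confused | stranger
Result = "rather fan confused stranger"


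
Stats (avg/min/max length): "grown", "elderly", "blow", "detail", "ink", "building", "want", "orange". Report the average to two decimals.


Lengths: "grown"=5, "elderly"=7, "blow"=4, "detail"=6, "ink"=3, "building"=8, "want"=4, "orange"=6
Sum = 43, Count = 8
Average = 43/8 = 5.38
= avg=5.38, min=3, max=8


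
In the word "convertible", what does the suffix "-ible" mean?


Suffix: -ible
As in: convertible -> convert + -ible
Meaning = capable of


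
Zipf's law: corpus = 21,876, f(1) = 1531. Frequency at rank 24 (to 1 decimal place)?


Zipf's law: f(r) = f(1) / r
f(1) = 1531
f(24) = 1531 / 24
= 63.8 occurrences
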